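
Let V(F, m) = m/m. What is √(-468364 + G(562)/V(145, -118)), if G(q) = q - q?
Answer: 2*I*√117091 ≈ 684.37*I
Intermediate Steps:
G(q) = 0
V(F, m) = 1
√(-468364 + G(562)/V(145, -118)) = √(-468364 + 0/1) = √(-468364 + 0*1) = √(-468364 + 0) = √(-468364) = 2*I*√117091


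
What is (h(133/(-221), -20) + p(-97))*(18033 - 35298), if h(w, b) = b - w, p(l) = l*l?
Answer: -35826636030/221 ≈ -1.6211e+8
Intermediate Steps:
p(l) = l²
(h(133/(-221), -20) + p(-97))*(18033 - 35298) = ((-20 - 133/(-221)) + (-97)²)*(18033 - 35298) = ((-20 - 133*(-1)/221) + 9409)*(-17265) = ((-20 - 1*(-133/221)) + 9409)*(-17265) = ((-20 + 133/221) + 9409)*(-17265) = (-4287/221 + 9409)*(-17265) = (2075102/221)*(-17265) = -35826636030/221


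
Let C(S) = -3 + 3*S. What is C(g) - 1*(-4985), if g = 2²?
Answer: 4994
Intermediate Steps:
g = 4
C(g) - 1*(-4985) = (-3 + 3*4) - 1*(-4985) = (-3 + 12) + 4985 = 9 + 4985 = 4994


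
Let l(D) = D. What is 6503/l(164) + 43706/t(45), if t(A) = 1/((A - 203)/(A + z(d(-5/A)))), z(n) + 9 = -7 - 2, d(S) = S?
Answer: -1132334291/4428 ≈ -2.5572e+5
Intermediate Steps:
z(n) = -18 (z(n) = -9 + (-7 - 2) = -9 - 9 = -18)
t(A) = (-18 + A)/(-203 + A) (t(A) = 1/((A - 203)/(A - 18)) = 1/((-203 + A)/(-18 + A)) = (-18 + A)/(-203 + A))
6503/l(164) + 43706/t(45) = 6503/164 + 43706/(((-18 + 45)/(-203 + 45))) = 6503*(1/164) + 43706/((27/(-158))) = 6503/164 + 43706/((-1/158*27)) = 6503/164 + 43706/(-27/158) = 6503/164 + 43706*(-158/27) = 6503/164 - 6905548/27 = -1132334291/4428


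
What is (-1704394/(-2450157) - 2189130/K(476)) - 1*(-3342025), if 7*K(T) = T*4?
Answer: 1110952464618679/333221352 ≈ 3.3340e+6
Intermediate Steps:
K(T) = 4*T/7 (K(T) = (T*4)/7 = (4*T)/7 = 4*T/7)
(-1704394/(-2450157) - 2189130/K(476)) - 1*(-3342025) = (-1704394/(-2450157) - 2189130/((4/7)*476)) - 1*(-3342025) = (-1704394*(-1/2450157) - 2189130/272) + 3342025 = (1704394/2450157 - 2189130*1/272) + 3342025 = (1704394/2450157 - 1094565/136) + 3342025 = -2681624299121/333221352 + 3342025 = 1110952464618679/333221352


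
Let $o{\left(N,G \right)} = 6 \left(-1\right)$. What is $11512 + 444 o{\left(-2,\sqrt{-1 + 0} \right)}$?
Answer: $8848$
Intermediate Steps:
$o{\left(N,G \right)} = -6$
$11512 + 444 o{\left(-2,\sqrt{-1 + 0} \right)} = 11512 + 444 \left(-6\right) = 11512 - 2664 = 8848$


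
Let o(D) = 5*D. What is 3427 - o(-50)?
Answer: 3677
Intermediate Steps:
3427 - o(-50) = 3427 - 5*(-50) = 3427 - 1*(-250) = 3427 + 250 = 3677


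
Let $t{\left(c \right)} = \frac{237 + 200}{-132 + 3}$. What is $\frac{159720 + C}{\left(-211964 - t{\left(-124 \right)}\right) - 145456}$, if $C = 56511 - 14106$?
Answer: $- \frac{26074125}{46106743} \approx -0.56552$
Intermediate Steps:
$C = 42405$
$t{\left(c \right)} = - \frac{437}{129}$ ($t{\left(c \right)} = \frac{437}{-129} = 437 \left(- \frac{1}{129}\right) = - \frac{437}{129}$)
$\frac{159720 + C}{\left(-211964 - t{\left(-124 \right)}\right) - 145456} = \frac{159720 + 42405}{\left(-211964 - - \frac{437}{129}\right) - 145456} = \frac{202125}{\left(-211964 + \frac{437}{129}\right) - 145456} = \frac{202125}{- \frac{27342919}{129} - 145456} = \frac{202125}{- \frac{46106743}{129}} = 202125 \left(- \frac{129}{46106743}\right) = - \frac{26074125}{46106743}$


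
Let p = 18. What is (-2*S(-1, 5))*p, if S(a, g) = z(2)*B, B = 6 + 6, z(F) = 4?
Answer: -1728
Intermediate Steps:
B = 12
S(a, g) = 48 (S(a, g) = 4*12 = 48)
(-2*S(-1, 5))*p = -2*48*18 = -96*18 = -1728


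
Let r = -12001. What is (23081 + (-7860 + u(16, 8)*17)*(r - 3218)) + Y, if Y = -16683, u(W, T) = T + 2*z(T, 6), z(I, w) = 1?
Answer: 117040508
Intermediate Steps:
u(W, T) = 2 + T (u(W, T) = T + 2*1 = T + 2 = 2 + T)
(23081 + (-7860 + u(16, 8)*17)*(r - 3218)) + Y = (23081 + (-7860 + (2 + 8)*17)*(-12001 - 3218)) - 16683 = (23081 + (-7860 + 10*17)*(-15219)) - 16683 = (23081 + (-7860 + 170)*(-15219)) - 16683 = (23081 - 7690*(-15219)) - 16683 = (23081 + 117034110) - 16683 = 117057191 - 16683 = 117040508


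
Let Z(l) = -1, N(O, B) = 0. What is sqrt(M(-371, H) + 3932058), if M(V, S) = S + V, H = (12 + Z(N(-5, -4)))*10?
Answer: sqrt(3931797) ≈ 1982.9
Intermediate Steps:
H = 110 (H = (12 - 1)*10 = 11*10 = 110)
sqrt(M(-371, H) + 3932058) = sqrt((110 - 371) + 3932058) = sqrt(-261 + 3932058) = sqrt(3931797)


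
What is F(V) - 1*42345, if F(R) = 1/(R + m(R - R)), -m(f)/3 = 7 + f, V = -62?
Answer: -3514636/83 ≈ -42345.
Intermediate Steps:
m(f) = -21 - 3*f (m(f) = -3*(7 + f) = -21 - 3*f)
F(R) = 1/(-21 + R) (F(R) = 1/(R + (-21 - 3*(R - R))) = 1/(R + (-21 - 3*0)) = 1/(R + (-21 + 0)) = 1/(R - 21) = 1/(-21 + R))
F(V) - 1*42345 = 1/(-21 - 62) - 1*42345 = 1/(-83) - 42345 = -1/83 - 42345 = -3514636/83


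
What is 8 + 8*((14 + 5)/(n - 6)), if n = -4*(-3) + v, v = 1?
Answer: 208/7 ≈ 29.714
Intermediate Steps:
n = 13 (n = -4*(-3) + 1 = 12 + 1 = 13)
8 + 8*((14 + 5)/(n - 6)) = 8 + 8*((14 + 5)/(13 - 6)) = 8 + 8*(19/7) = 8 + 152/7 = 208/7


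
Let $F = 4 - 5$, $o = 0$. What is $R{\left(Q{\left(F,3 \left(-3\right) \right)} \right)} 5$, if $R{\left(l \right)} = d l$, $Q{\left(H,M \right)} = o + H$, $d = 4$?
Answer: $-20$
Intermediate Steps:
$F = -1$ ($F = 4 - 5 = -1$)
$Q{\left(H,M \right)} = H$ ($Q{\left(H,M \right)} = 0 + H = H$)
$R{\left(l \right)} = 4 l$
$R{\left(Q{\left(F,3 \left(-3\right) \right)} \right)} 5 = 4 \left(-1\right) 5 = \left(-4\right) 5 = -20$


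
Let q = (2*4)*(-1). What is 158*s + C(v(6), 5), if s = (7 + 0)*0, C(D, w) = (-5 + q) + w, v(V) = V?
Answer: -8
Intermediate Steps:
q = -8 (q = 8*(-1) = -8)
C(D, w) = -13 + w (C(D, w) = (-5 - 8) + w = -13 + w)
s = 0 (s = 7*0 = 0)
158*s + C(v(6), 5) = 158*0 + (-13 + 5) = 0 - 8 = -8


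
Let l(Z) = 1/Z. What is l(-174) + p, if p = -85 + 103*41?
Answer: 720011/174 ≈ 4138.0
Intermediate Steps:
p = 4138 (p = -85 + 4223 = 4138)
l(-174) + p = 1/(-174) + 4138 = -1/174 + 4138 = 720011/174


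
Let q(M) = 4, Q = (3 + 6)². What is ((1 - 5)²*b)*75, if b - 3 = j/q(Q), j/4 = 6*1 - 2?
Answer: 8400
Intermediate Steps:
Q = 81 (Q = 9² = 81)
j = 16 (j = 4*(6*1 - 2) = 4*(6 - 2) = 4*4 = 16)
b = 7 (b = 3 + 16/4 = 3 + 16*(¼) = 3 + 4 = 7)
((1 - 5)²*b)*75 = ((1 - 5)²*7)*75 = ((-4)²*7)*75 = (16*7)*75 = 112*75 = 8400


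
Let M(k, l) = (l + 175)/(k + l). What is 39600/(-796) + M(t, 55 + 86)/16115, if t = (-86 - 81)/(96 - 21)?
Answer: -83023599585/1668862954 ≈ -49.749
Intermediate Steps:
t = -167/75 ≈ -2.2267
M(k, l) = (175 + l)/(k + l)
39600/(-796) + M(t, 55 + 86)/16115 = 39600/(-796) + ((175 + (55 + 86))/(-167/75 + (55 + 86)))/16115 = 39600*(-1/796) + ((175 + 141)/(-167/75 + 141))*(1/16115) = -9900/199 + (316/(10408/75))*(1/16115) = -9900/199 + ((75/10408)*316)*(1/16115) = -9900/199 + (5925/2602)*(1/16115) = -9900/199 + 1185/8386246 = -83023599585/1668862954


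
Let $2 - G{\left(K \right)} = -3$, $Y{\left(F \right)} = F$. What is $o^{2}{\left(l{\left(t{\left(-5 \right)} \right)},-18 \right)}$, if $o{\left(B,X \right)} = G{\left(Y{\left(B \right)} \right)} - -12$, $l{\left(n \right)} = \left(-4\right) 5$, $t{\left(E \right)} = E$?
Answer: $289$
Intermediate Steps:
$G{\left(K \right)} = 5$ ($G{\left(K \right)} = 2 - -3 = 2 + 3 = 5$)
$l{\left(n \right)} = -20$
$o{\left(B,X \right)} = 17$ ($o{\left(B,X \right)} = 5 - -12 = 5 + 12 = 17$)
$o^{2}{\left(l{\left(t{\left(-5 \right)} \right)},-18 \right)} = 17^{2} = 289$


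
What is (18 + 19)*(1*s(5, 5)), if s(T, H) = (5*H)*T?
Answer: 4625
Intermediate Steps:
s(T, H) = 5*H*T
(18 + 19)*(1*s(5, 5)) = (18 + 19)*(1*(5*5*5)) = 37*(1*125) = 37*125 = 4625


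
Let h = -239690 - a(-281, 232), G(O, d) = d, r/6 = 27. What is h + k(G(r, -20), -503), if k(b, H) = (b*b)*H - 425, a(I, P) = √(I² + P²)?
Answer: -441315 - √132785 ≈ -4.4168e+5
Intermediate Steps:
r = 162 (r = 6*27 = 162)
h = -239690 - √132785 (h = -239690 - √((-281)² + 232²) = -239690 - √(78961 + 53824) = -239690 - √132785 ≈ -2.4005e+5)
k(b, H) = -425 + H*b² (k(b, H) = b²*H - 425 = H*b² - 425 = -425 + H*b²)
h + k(G(r, -20), -503) = (-239690 - √132785) + (-425 - 503*(-20)²) = (-239690 - √132785) + (-425 - 503*400) = (-239690 - √132785) + (-425 - 201200) = (-239690 - √132785) - 201625 = -441315 - √132785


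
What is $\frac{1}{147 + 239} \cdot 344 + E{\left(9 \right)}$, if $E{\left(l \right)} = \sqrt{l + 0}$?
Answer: $\frac{751}{193} \approx 3.8912$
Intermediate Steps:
$E{\left(l \right)} = \sqrt{l}$
$\frac{1}{147 + 239} \cdot 344 + E{\left(9 \right)} = \frac{1}{147 + 239} \cdot 344 + \sqrt{9} = \frac{1}{386} \cdot 344 + 3 = \frac{172}{193} + 3 = \frac{751}{193}$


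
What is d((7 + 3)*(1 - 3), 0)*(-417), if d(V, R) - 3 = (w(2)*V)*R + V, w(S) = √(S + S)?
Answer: 7089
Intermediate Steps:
w(S) = √2*√S (w(S) = √(2*S) = √2*√S)
d(V, R) = 3 + V + 2*R*V (d(V, R) = 3 + (((√2*√2)*V)*R + V) = 3 + ((2*V)*R + V) = 3 + (2*R*V + V) = 3 + (V + 2*R*V) = 3 + V + 2*R*V)
d((7 + 3)*(1 - 3), 0)*(-417) = (3 + (7 + 3)*(1 - 3) + 2*0*((7 + 3)*(1 - 3)))*(-417) = (3 + 10*(-2) + 2*0*(10*(-2)))*(-417) = (3 - 20 + 2*0*(-20))*(-417) = (3 - 20 + 0)*(-417) = -17*(-417) = 7089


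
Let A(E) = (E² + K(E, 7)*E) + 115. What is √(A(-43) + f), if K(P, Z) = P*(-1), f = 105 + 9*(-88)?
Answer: 2*I*√143 ≈ 23.917*I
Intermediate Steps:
f = -687 (f = 105 - 792 = -687)
K(P, Z) = -P
A(E) = 115 (A(E) = (E² + (-E)*E) + 115 = (E² - E²) + 115 = 0 + 115 = 115)
√(A(-43) + f) = √(115 - 687) = √(-572) = 2*I*√143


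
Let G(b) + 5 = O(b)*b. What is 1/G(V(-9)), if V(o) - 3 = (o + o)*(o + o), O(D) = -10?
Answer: -1/3275 ≈ -0.00030534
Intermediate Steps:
V(o) = 3 + 4*o² (V(o) = 3 + (o + o)*(o + o) = 3 + (2*o)*(2*o) = 3 + 4*o²)
G(b) = -5 - 10*b
1/G(V(-9)) = 1/(-5 - 10*(3 + 4*(-9)²)) = 1/(-5 - 10*(3 + 4*81)) = 1/(-5 - 10*(3 + 324)) = 1/(-5 - 10*327) = 1/(-5 - 3270) = 1/(-3275) = -1/3275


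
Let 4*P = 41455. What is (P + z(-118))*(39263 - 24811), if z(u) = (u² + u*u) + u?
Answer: 550530875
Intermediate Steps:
P = 41455/4 (P = (¼)*41455 = 41455/4 ≈ 10364.)
z(u) = u + 2*u² (z(u) = (u² + u²) + u = 2*u² + u = u + 2*u²)
(P + z(-118))*(39263 - 24811) = (41455/4 - 118*(1 + 2*(-118)))*(39263 - 24811) = (41455/4 - 118*(1 - 236))*14452 = (41455/4 - 118*(-235))*14452 = (41455/4 + 27730)*14452 = (152375/4)*14452 = 550530875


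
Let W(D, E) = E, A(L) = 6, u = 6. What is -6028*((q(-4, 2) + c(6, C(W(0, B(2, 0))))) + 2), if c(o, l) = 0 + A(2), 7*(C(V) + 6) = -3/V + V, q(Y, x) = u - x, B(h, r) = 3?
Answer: -72336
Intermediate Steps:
q(Y, x) = 6 - x
C(V) = -6 - 3/(7*V) + V/7 (C(V) = -6 + (-3/V + V)/7 = -6 + (V - 3/V)/7 = -6 + (-3/(7*V) + V/7) = -6 - 3/(7*V) + V/7)
c(o, l) = 6 (c(o, l) = 0 + 6 = 6)
-6028*((q(-4, 2) + c(6, C(W(0, B(2, 0))))) + 2) = -6028*(((6 - 1*2) + 6) + 2) = -6028*(((6 - 2) + 6) + 2) = -6028*((4 + 6) + 2) = -6028*(10 + 2) = -6028*12 = -72336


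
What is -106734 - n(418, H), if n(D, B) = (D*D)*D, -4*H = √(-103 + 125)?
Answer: -73141366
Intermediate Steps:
H = -√22/4 (H = -√(-103 + 125)/4 = -√22/4 ≈ -1.1726)
n(D, B) = D³ (n(D, B) = D²*D = D³)
-106734 - n(418, H) = -106734 - 1*418³ = -106734 - 1*73034632 = -106734 - 73034632 = -73141366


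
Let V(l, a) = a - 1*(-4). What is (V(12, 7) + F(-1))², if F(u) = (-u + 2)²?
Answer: 400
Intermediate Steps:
V(l, a) = 4 + a (V(l, a) = a + 4 = 4 + a)
F(u) = (2 - u)²
(V(12, 7) + F(-1))² = ((4 + 7) + (-2 - 1)²)² = (11 + (-3)²)² = (11 + 9)² = 20² = 400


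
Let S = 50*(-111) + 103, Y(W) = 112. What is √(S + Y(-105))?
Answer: I*√5335 ≈ 73.041*I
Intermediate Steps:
S = -5447 (S = -5550 + 103 = -5447)
√(S + Y(-105)) = √(-5447 + 112) = √(-5335) = I*√5335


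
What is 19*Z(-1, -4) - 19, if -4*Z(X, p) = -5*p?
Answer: -114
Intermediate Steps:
Z(X, p) = 5*p/4 (Z(X, p) = -(-5)*p/4 = 5*p/4)
19*Z(-1, -4) - 19 = 19*((5/4)*(-4)) - 19 = 19*(-5) - 19 = -95 - 19 = -114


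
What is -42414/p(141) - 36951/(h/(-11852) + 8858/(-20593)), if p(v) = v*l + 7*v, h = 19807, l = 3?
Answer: 2115737384244337/120524583245 ≈ 17554.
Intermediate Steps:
p(v) = 10*v (p(v) = v*3 + 7*v = 3*v + 7*v = 10*v)
-42414/p(141) - 36951/(h/(-11852) + 8858/(-20593)) = -42414/(10*141) - 36951/(19807/(-11852) + 8858/(-20593)) = -42414/1410 - 36951/(19807*(-1/11852) + 8858*(-1/20593)) = -42414*1/1410 - 36951/(-19807/11852 - 8858/20593) = -7069/235 - 36951/(-512870567/244068236) = -7069/235 - 36951*(-244068236/512870567) = -7069/235 + 9018565388436/512870567 = 2115737384244337/120524583245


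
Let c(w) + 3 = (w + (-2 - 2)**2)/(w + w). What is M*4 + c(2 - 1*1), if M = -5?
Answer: -29/2 ≈ -14.500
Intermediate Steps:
c(w) = -3 + (16 + w)/(2*w) (c(w) = -3 + (w + (-2 - 2)**2)/(w + w) = -3 + (w + (-4)**2)/((2*w)) = -3 + (w + 16)*(1/(2*w)) = -3 + (16 + w)*(1/(2*w)) = -3 + (16 + w)/(2*w))
M*4 + c(2 - 1*1) = -5*4 + (-5/2 + 8/(2 - 1*1)) = -20 + (-5/2 + 8/(2 - 1)) = -20 + (-5/2 + 8/1) = -20 + (-5/2 + 8*1) = -20 + (-5/2 + 8) = -20 + 11/2 = -29/2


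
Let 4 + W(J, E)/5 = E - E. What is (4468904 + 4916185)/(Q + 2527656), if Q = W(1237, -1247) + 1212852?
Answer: 9385089/3740488 ≈ 2.5091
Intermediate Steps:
W(J, E) = -20 (W(J, E) = -20 + 5*(E - E) = -20 + 5*0 = -20 + 0 = -20)
Q = 1212832 (Q = -20 + 1212852 = 1212832)
(4468904 + 4916185)/(Q + 2527656) = (4468904 + 4916185)/(1212832 + 2527656) = 9385089/3740488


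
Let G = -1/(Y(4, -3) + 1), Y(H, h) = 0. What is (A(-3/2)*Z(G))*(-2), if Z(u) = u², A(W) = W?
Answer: 3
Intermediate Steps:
G = -1 (G = -1/(0 + 1) = -1/1 = -1*1 = -1)
(A(-3/2)*Z(G))*(-2) = (-3/2*(-1)²)*(-2) = (-3*½*1)*(-2) = -3/2*1*(-2) = -3/2*(-2) = 3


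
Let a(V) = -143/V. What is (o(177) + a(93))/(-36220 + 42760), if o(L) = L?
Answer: 8159/304110 ≈ 0.026829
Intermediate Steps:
(o(177) + a(93))/(-36220 + 42760) = (177 - 143/93)/(-36220 + 42760) = (177 - 143*1/93)/6540 = (177 - 143/93)*(1/6540) = (16318/93)*(1/6540) = 8159/304110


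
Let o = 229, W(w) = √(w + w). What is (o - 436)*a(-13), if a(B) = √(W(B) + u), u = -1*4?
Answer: -207*√(-4 + I*√26) ≈ -230.54 - 473.86*I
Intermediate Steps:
W(w) = √2*√w (W(w) = √(2*w) = √2*√w)
u = -4
a(B) = √(-4 + √2*√B) (a(B) = √(√2*√B - 4) = √(-4 + √2*√B))
(o - 436)*a(-13) = (229 - 436)*√(-4 + √2*√(-13)) = -207*√(-4 + √2*(I*√13)) = -207*√(-4 + I*√26)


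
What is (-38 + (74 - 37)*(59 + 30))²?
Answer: 10595025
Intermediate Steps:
(-38 + (74 - 37)*(59 + 30))² = (-38 + 37*89)² = (-38 + 3293)² = 3255² = 10595025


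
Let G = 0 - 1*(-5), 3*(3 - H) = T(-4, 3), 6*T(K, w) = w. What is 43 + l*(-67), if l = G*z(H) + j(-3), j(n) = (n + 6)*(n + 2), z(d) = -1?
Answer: 579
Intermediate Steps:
T(K, w) = w/6
H = 17/6 (H = 3 - 3/18 = 3 - 1/3*1/2 = 3 - 1/6 = 17/6 ≈ 2.8333)
G = 5 (G = 0 + 5 = 5)
j(n) = (2 + n)*(6 + n) (j(n) = (6 + n)*(2 + n) = (2 + n)*(6 + n))
l = -8 (l = 5*(-1) + (12 + (-3)**2 + 8*(-3)) = -5 + (12 + 9 - 24) = -5 - 3 = -8)
43 + l*(-67) = 43 - 8*(-67) = 43 + 536 = 579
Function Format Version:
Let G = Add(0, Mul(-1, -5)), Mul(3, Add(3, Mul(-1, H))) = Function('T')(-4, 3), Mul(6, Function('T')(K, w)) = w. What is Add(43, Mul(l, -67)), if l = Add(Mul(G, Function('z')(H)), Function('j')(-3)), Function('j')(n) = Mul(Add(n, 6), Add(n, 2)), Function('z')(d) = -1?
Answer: 579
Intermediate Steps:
Function('T')(K, w) = Mul(Rational(1, 6), w)
H = Rational(17, 6) (H = Add(3, Mul(Rational(-1, 3), Mul(Rational(1, 6), 3))) = Add(3, Mul(Rational(-1, 3), Rational(1, 2))) = Add(3, Rational(-1, 6)) = Rational(17, 6) ≈ 2.8333)
G = 5 (G = Add(0, 5) = 5)
Function('j')(n) = Mul(Add(2, n), Add(6, n)) (Function('j')(n) = Mul(Add(6, n), Add(2, n)) = Mul(Add(2, n), Add(6, n)))
l = -8 (l = Add(Mul(5, -1), Add(12, Pow(-3, 2), Mul(8, -3))) = Add(-5, Add(12, 9, -24)) = Add(-5, -3) = -8)
Add(43, Mul(l, -67)) = Add(43, Mul(-8, -67)) = Add(43, 536) = 579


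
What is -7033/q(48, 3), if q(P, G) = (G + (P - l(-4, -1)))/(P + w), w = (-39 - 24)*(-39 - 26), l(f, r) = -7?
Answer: -29137719/58 ≈ -5.0237e+5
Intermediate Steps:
w = 4095 (w = -63*(-65) = 4095)
q(P, G) = (7 + G + P)/(4095 + P) (q(P, G) = (G + (P - 1*(-7)))/(P + 4095) = (G + (P + 7))/(4095 + P) = (G + (7 + P))/(4095 + P) = (7 + G + P)/(4095 + P))
-7033/q(48, 3) = -7033*(4095 + 48)/(7 + 3 + 48) = -7033/(58/4143) = -7033/((1/4143)*58) = -7033/58/4143 = -7033*4143/58 = -29137719/58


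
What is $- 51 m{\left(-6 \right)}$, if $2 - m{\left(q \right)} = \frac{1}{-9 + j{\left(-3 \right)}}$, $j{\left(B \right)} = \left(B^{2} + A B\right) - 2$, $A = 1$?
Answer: $- \frac{561}{5} \approx -112.2$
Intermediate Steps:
$j{\left(B \right)} = -2 + B + B^{2}$ ($j{\left(B \right)} = \left(B^{2} + 1 B\right) - 2 = \left(B^{2} + B\right) - 2 = \left(B + B^{2}\right) - 2 = -2 + B + B^{2}$)
$m{\left(q \right)} = \frac{11}{5}$ ($m{\left(q \right)} = 2 - \frac{1}{-9 - \left(5 - 9\right)} = 2 - \frac{1}{-9 - -4} = 2 - \frac{1}{-9 + 4} = 2 - \frac{1}{-5} = 2 - - \frac{1}{5} = 2 + \frac{1}{5} = \frac{11}{5}$)
$- 51 m{\left(-6 \right)} = \left(-51\right) \frac{11}{5} = - \frac{561}{5}$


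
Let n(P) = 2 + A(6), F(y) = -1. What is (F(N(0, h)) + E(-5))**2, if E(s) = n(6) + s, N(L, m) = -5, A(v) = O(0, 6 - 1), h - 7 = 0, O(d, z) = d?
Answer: 16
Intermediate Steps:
h = 7 (h = 7 + 0 = 7)
A(v) = 0
n(P) = 2 (n(P) = 2 + 0 = 2)
E(s) = 2 + s
(F(N(0, h)) + E(-5))**2 = (-1 + (2 - 5))**2 = (-1 - 3)**2 = (-4)**2 = 16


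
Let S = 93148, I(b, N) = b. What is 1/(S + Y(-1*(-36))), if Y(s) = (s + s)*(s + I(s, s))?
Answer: 1/98332 ≈ 1.0170e-5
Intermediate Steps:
Y(s) = 4*s² (Y(s) = (s + s)*(s + s) = (2*s)*(2*s) = 4*s²)
1/(S + Y(-1*(-36))) = 1/(93148 + 4*(-1*(-36))²) = 1/(93148 + 4*36²) = 1/(93148 + 4*1296) = 1/(93148 + 5184) = 1/98332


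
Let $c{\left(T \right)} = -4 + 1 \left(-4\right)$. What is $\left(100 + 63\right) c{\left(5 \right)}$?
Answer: $-1304$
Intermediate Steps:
$c{\left(T \right)} = -8$ ($c{\left(T \right)} = -4 - 4 = -8$)
$\left(100 + 63\right) c{\left(5 \right)} = \left(100 + 63\right) \left(-8\right) = 163 \left(-8\right) = -1304$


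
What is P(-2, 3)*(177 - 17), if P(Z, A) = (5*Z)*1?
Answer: -1600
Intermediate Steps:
P(Z, A) = 5*Z
P(-2, 3)*(177 - 17) = (5*(-2))*(177 - 17) = -10*160 = -1600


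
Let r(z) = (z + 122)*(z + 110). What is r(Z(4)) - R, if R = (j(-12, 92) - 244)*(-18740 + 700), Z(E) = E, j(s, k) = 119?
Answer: -2240636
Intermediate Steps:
r(z) = (110 + z)*(122 + z) (r(z) = (122 + z)*(110 + z) = (110 + z)*(122 + z))
R = 2255000 (R = (119 - 244)*(-18740 + 700) = -125*(-18040) = 2255000)
r(Z(4)) - R = (13420 + 4**2 + 232*4) - 1*2255000 = (13420 + 16 + 928) - 2255000 = 14364 - 2255000 = -2240636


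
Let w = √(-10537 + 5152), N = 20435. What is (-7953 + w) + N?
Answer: 12482 + I*√5385 ≈ 12482.0 + 73.383*I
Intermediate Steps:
w = I*√5385 (w = √(-5385) = I*√5385 ≈ 73.383*I)
(-7953 + w) + N = (-7953 + I*√5385) + 20435 = 12482 + I*√5385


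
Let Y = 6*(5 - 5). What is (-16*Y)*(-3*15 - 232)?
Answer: 0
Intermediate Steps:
Y = 0 (Y = 6*0 = 0)
(-16*Y)*(-3*15 - 232) = (-16*0)*(-3*15 - 232) = 0*(-45 - 232) = 0*(-277) = 0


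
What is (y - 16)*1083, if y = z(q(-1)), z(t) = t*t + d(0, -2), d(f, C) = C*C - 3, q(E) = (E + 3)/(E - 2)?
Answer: -47291/3 ≈ -15764.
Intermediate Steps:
q(E) = (3 + E)/(-2 + E)
d(f, C) = -3 + C**2 (d(f, C) = C**2 - 3 = -3 + C**2)
z(t) = 1 + t**2 (z(t) = t*t + (-3 + (-2)**2) = t**2 + (-3 + 4) = t**2 + 1 = 1 + t**2)
y = 13/9 (y = 1 + ((3 - 1)/(-2 - 1))**2 = 1 + (2/(-3))**2 = 1 + (-1/3*2)**2 = 1 + (-2/3)**2 = 1 + 4/9 = 13/9 ≈ 1.4444)
(y - 16)*1083 = (13/9 - 16)*1083 = -131/9*1083 = -47291/3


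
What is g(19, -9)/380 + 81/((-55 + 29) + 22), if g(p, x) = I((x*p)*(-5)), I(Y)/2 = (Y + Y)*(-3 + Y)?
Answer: 30591/4 ≈ 7647.8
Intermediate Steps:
I(Y) = 4*Y*(-3 + Y) (I(Y) = 2*((Y + Y)*(-3 + Y)) = 2*((2*Y)*(-3 + Y)) = 2*(2*Y*(-3 + Y)) = 4*Y*(-3 + Y))
g(p, x) = -20*p*x*(-3 - 5*p*x) (g(p, x) = 4*((x*p)*(-5))*(-3 + (x*p)*(-5)) = 4*((p*x)*(-5))*(-3 + (p*x)*(-5)) = 4*(-5*p*x)*(-3 - 5*p*x) = -20*p*x*(-3 - 5*p*x))
g(19, -9)/380 + 81/((-55 + 29) + 22) = (20*19*(-9)*(3 + 5*19*(-9)))/380 + 81/((-55 + 29) + 22) = (20*19*(-9)*(3 - 855))*(1/380) + 81/(-26 + 22) = (20*19*(-9)*(-852))*(1/380) + 81/(-4) = 2913840*(1/380) + 81*(-¼) = 7668 - 81/4 = 30591/4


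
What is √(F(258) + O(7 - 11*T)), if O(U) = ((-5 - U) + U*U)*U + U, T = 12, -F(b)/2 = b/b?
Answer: 2*I*√492063 ≈ 1402.9*I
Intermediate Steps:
F(b) = -2 (F(b) = -2*b/b = -2*1 = -2)
O(U) = U + U*(-5 + U² - U) (O(U) = ((-5 - U) + U²)*U + U = (-5 + U² - U)*U + U = U*(-5 + U² - U) + U = U + U*(-5 + U² - U))
√(F(258) + O(7 - 11*T)) = √(-2 + (7 - 11*12)*(-4 + (7 - 11*12)² - (7 - 11*12))) = √(-2 + (7 - 132)*(-4 + (7 - 132)² - (7 - 132))) = √(-2 - 125*(-4 + (-125)² - 1*(-125))) = √(-2 - 125*(-4 + 15625 + 125)) = √(-2 - 125*15746) = √(-2 - 1968250) = √(-1968252) = 2*I*√492063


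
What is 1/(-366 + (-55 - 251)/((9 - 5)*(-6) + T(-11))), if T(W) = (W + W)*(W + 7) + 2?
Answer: -11/4077 ≈ -0.0026981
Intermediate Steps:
T(W) = 2 + 2*W*(7 + W) (T(W) = (2*W)*(7 + W) + 2 = 2*W*(7 + W) + 2 = 2 + 2*W*(7 + W))
1/(-366 + (-55 - 251)/((9 - 5)*(-6) + T(-11))) = 1/(-366 + (-55 - 251)/((9 - 5)*(-6) + (2 + 2*(-11)**2 + 14*(-11)))) = 1/(-366 - 306/(4*(-6) + (2 + 2*121 - 154))) = 1/(-366 - 306/(-24 + (2 + 242 - 154))) = 1/(-366 - 306/(-24 + 90)) = 1/(-366 - 306/66) = 1/(-366 - 306*1/66) = 1/(-366 - 51/11) = 1/(-4077/11) = -11/4077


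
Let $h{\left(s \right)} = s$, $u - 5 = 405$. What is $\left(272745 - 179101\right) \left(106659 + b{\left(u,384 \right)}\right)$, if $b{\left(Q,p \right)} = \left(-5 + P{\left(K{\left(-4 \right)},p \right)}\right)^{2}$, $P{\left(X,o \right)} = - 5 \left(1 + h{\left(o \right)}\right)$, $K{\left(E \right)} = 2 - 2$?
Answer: $358802510996$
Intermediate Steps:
$u = 410$ ($u = 5 + 405 = 410$)
$K{\left(E \right)} = 0$
$P{\left(X,o \right)} = -5 - 5 o$ ($P{\left(X,o \right)} = - 5 \left(1 + o\right) = -5 - 5 o$)
$b{\left(Q,p \right)} = \left(-10 - 5 p\right)^{2}$ ($b{\left(Q,p \right)} = \left(-5 - \left(5 + 5 p\right)\right)^{2} = \left(-10 - 5 p\right)^{2}$)
$\left(272745 - 179101\right) \left(106659 + b{\left(u,384 \right)}\right) = \left(272745 - 179101\right) \left(106659 + 25 \left(2 + 384\right)^{2}\right) = 93644 \left(106659 + 25 \cdot 386^{2}\right) = 93644 \left(106659 + 25 \cdot 148996\right) = 93644 \left(106659 + 3724900\right) = 93644 \cdot 3831559 = 358802510996$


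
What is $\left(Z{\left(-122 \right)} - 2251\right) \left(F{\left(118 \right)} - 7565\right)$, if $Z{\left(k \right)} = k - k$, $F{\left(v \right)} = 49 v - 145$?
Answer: $4339928$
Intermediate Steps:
$F{\left(v \right)} = -145 + 49 v$
$Z{\left(k \right)} = 0$
$\left(Z{\left(-122 \right)} - 2251\right) \left(F{\left(118 \right)} - 7565\right) = \left(0 - 2251\right) \left(\left(-145 + 49 \cdot 118\right) - 7565\right) = - 2251 \left(\left(-145 + 5782\right) - 7565\right) = - 2251 \left(5637 - 7565\right) = \left(-2251\right) \left(-1928\right) = 4339928$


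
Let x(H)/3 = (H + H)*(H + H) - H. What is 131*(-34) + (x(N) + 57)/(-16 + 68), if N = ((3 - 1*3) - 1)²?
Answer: -115771/26 ≈ -4452.7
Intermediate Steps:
N = 1 (N = ((3 - 3) - 1)² = (0 - 1)² = (-1)² = 1)
x(H) = -3*H + 12*H² (x(H) = 3*((H + H)*(H + H) - H) = 3*((2*H)*(2*H) - H) = 3*(4*H² - H) = 3*(-H + 4*H²) = -3*H + 12*H²)
131*(-34) + (x(N) + 57)/(-16 + 68) = 131*(-34) + (3*1*(-1 + 4*1) + 57)/(-16 + 68) = -4454 + (3*1*(-1 + 4) + 57)/52 = -4454 + (3*1*3 + 57)*(1/52) = -4454 + (9 + 57)*(1/52) = -4454 + 66*(1/52) = -4454 + 33/26 = -115771/26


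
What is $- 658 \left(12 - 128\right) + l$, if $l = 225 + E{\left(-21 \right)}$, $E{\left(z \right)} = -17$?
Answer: $76536$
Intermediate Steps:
$l = 208$ ($l = 225 - 17 = 208$)
$- 658 \left(12 - 128\right) + l = - 658 \left(12 - 128\right) + 208 = \left(-658\right) \left(-116\right) + 208 = 76328 + 208 = 76536$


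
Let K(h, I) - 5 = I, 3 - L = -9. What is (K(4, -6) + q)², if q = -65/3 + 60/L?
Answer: 2809/9 ≈ 312.11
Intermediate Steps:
L = 12 (L = 3 - 1*(-9) = 3 + 9 = 12)
K(h, I) = 5 + I
q = -50/3 (q = -65/3 + 60/12 = -65*⅓ + 60*(1/12) = -65/3 + 5 = -50/3 ≈ -16.667)
(K(4, -6) + q)² = ((5 - 6) - 50/3)² = (-1 - 50/3)² = (-53/3)² = 2809/9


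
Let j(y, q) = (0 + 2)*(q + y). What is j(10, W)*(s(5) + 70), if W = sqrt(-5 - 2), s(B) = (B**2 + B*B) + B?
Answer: 2500 + 250*I*sqrt(7) ≈ 2500.0 + 661.44*I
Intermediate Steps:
s(B) = B + 2*B**2 (s(B) = (B**2 + B**2) + B = 2*B**2 + B = B + 2*B**2)
W = I*sqrt(7) (W = sqrt(-7) = I*sqrt(7) ≈ 2.6458*I)
j(y, q) = 2*q + 2*y (j(y, q) = 2*(q + y) = 2*q + 2*y)
j(10, W)*(s(5) + 70) = (2*(I*sqrt(7)) + 2*10)*(5*(1 + 2*5) + 70) = (2*I*sqrt(7) + 20)*(5*(1 + 10) + 70) = (20 + 2*I*sqrt(7))*(5*11 + 70) = (20 + 2*I*sqrt(7))*(55 + 70) = (20 + 2*I*sqrt(7))*125 = 2500 + 250*I*sqrt(7)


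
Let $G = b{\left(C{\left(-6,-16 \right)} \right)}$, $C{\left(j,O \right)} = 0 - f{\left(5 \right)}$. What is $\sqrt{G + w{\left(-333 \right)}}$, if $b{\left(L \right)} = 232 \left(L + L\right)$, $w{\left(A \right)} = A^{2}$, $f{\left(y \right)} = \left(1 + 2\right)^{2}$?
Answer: $3 \sqrt{11857} \approx 326.67$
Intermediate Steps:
$f{\left(y \right)} = 9$ ($f{\left(y \right)} = 3^{2} = 9$)
$C{\left(j,O \right)} = -9$ ($C{\left(j,O \right)} = 0 - 9 = -9$)
$b{\left(L \right)} = 464 L$ ($b{\left(L \right)} = 232 \cdot 2 L = 464 L$)
$G = -4176$ ($G = 464 \left(-9\right) = -4176$)
$\sqrt{G + w{\left(-333 \right)}} = \sqrt{-4176 + \left(-333\right)^{2}} = \sqrt{-4176 + 110889} = \sqrt{106713} = 3 \sqrt{11857}$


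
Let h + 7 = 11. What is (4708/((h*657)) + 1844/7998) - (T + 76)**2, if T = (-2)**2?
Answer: -5603227541/875781 ≈ -6398.0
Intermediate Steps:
T = 4
h = 4 (h = -7 + 11 = 4)
(4708/((h*657)) + 1844/7998) - (T + 76)**2 = (4708/((4*657)) + 1844/7998) - (4 + 76)**2 = (4708/2628 + 1844*(1/7998)) - 1*80**2 = (4708*(1/2628) + 922/3999) - 1*6400 = (1177/657 + 922/3999) - 6400 = 1770859/875781 - 6400 = -5603227541/875781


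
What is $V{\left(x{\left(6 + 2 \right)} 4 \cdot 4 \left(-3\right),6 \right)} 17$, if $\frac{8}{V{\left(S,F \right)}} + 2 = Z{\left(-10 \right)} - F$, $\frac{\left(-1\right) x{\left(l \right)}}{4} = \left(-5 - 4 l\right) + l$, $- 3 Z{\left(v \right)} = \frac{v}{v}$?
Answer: $- \frac{408}{25} \approx -16.32$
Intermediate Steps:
$Z{\left(v \right)} = - \frac{1}{3}$ ($Z{\left(v \right)} = - \frac{v \frac{1}{v}}{3} = \left(- \frac{1}{3}\right) 1 = - \frac{1}{3}$)
$x{\left(l \right)} = 20 + 12 l$ ($x{\left(l \right)} = - 4 \left(\left(-5 - 4 l\right) + l\right) = - 4 \left(-5 - 3 l\right) = 20 + 12 l$)
$V{\left(S,F \right)} = \frac{8}{- \frac{7}{3} - F}$ ($V{\left(S,F \right)} = \frac{8}{-2 - \left(\frac{1}{3} + F\right)} = \frac{8}{- \frac{7}{3} - F}$)
$V{\left(x{\left(6 + 2 \right)} 4 \cdot 4 \left(-3\right),6 \right)} 17 = - \frac{24}{7 + 3 \cdot 6} \cdot 17 = - \frac{24}{7 + 18} \cdot 17 = - \frac{24}{25} \cdot 17 = \left(-24\right) \frac{1}{25} \cdot 17 = \left(- \frac{24}{25}\right) 17 = - \frac{408}{25}$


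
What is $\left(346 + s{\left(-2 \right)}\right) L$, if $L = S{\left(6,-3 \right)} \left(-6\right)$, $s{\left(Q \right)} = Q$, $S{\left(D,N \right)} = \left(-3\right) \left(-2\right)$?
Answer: $-12384$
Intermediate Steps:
$S{\left(D,N \right)} = 6$
$L = -36$ ($L = 6 \left(-6\right) = -36$)
$\left(346 + s{\left(-2 \right)}\right) L = \left(346 - 2\right) \left(-36\right) = 344 \left(-36\right) = -12384$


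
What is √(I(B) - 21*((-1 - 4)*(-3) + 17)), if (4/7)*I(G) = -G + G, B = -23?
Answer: 4*I*√42 ≈ 25.923*I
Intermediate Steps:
I(G) = 0 (I(G) = 7*(-G + G)/4 = (7/4)*0 = 0)
√(I(B) - 21*((-1 - 4)*(-3) + 17)) = √(0 - 21*((-1 - 4)*(-3) + 17)) = √(0 - 21*(-5*(-3) + 17)) = √(0 - 21*(15 + 17)) = √(0 - 21*32) = √(0 - 672) = √(-672) = 4*I*√42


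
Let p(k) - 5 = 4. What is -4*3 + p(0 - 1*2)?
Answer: -3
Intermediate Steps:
p(k) = 9 (p(k) = 5 + 4 = 9)
-4*3 + p(0 - 1*2) = -4*3 + 9 = -12 + 9 = -3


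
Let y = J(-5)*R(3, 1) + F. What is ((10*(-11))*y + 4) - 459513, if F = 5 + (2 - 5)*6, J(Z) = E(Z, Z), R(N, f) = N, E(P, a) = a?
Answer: -456429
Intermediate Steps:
J(Z) = Z
F = -13 (F = 5 - 3*6 = 5 - 18 = -13)
y = -28 (y = -5*3 - 13 = -15 - 13 = -28)
((10*(-11))*y + 4) - 459513 = ((10*(-11))*(-28) + 4) - 459513 = (-110*(-28) + 4) - 459513 = (3080 + 4) - 459513 = 3084 - 459513 = -456429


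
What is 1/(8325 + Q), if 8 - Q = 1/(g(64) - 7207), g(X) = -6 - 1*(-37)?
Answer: 7176/59797609 ≈ 0.00012000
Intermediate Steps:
g(X) = 31 (g(X) = -6 + 37 = 31)
Q = 57409/7176 (Q = 8 - 1/(31 - 7207) = 8 - 1/(-7176) = 8 - 1*(-1/7176) = 8 + 1/7176 = 57409/7176 ≈ 8.0001)
1/(8325 + Q) = 1/(8325 + 57409/7176) = 1/(59797609/7176) = 7176/59797609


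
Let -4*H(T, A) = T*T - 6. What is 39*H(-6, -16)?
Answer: -585/2 ≈ -292.50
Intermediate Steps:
H(T, A) = 3/2 - T**2/4 (H(T, A) = -(T*T - 6)/4 = -(T**2 - 6)/4 = -(-6 + T**2)/4 = 3/2 - T**2/4)
39*H(-6, -16) = 39*(3/2 - 1/4*(-6)**2) = 39*(3/2 - 1/4*36) = 39*(3/2 - 9) = 39*(-15/2) = -585/2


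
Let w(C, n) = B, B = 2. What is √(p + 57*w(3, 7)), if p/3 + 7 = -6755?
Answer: 82*I*√3 ≈ 142.03*I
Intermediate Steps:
p = -20286 (p = -21 + 3*(-6755) = -21 - 20265 = -20286)
w(C, n) = 2
√(p + 57*w(3, 7)) = √(-20286 + 57*2) = √(-20286 + 114) = √(-20172) = 82*I*√3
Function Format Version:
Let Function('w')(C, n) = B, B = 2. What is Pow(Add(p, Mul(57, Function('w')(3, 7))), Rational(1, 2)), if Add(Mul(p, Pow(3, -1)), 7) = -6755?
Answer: Mul(82, I, Pow(3, Rational(1, 2))) ≈ Mul(142.03, I)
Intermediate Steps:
p = -20286 (p = Add(-21, Mul(3, -6755)) = Add(-21, -20265) = -20286)
Function('w')(C, n) = 2
Pow(Add(p, Mul(57, Function('w')(3, 7))), Rational(1, 2)) = Pow(Add(-20286, Mul(57, 2)), Rational(1, 2)) = Pow(Add(-20286, 114), Rational(1, 2)) = Pow(-20172, Rational(1, 2)) = Mul(82, I, Pow(3, Rational(1, 2)))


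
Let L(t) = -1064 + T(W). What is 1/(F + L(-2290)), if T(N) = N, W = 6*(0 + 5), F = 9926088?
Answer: 1/9925054 ≈ 1.0076e-7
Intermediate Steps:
W = 30 (W = 6*5 = 30)
L(t) = -1034 (L(t) = -1064 + 30 = -1034)
1/(F + L(-2290)) = 1/(9926088 - 1034) = 1/9925054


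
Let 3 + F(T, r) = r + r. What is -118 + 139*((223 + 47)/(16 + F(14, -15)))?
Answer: -39536/17 ≈ -2325.6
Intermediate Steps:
F(T, r) = -3 + 2*r (F(T, r) = -3 + (r + r) = -3 + 2*r)
-118 + 139*((223 + 47)/(16 + F(14, -15))) = -118 + 139*((223 + 47)/(16 + (-3 + 2*(-15)))) = -118 + 139*(270/(16 + (-3 - 30))) = -118 + 139*(270/(16 - 33)) = -118 + 139*(270/(-17)) = -118 + 139*(270*(-1/17)) = -118 + 139*(-270/17) = -118 - 37530/17 = -39536/17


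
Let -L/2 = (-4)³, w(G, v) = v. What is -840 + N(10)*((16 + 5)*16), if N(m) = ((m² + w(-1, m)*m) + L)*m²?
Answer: 11019960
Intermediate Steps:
L = 128 (L = -2*(-4)³ = -2*(-64) = 128)
N(m) = m²*(128 + 2*m²) (N(m) = ((m² + m*m) + 128)*m² = ((m² + m²) + 128)*m² = (2*m² + 128)*m² = (128 + 2*m²)*m² = m²*(128 + 2*m²))
-840 + N(10)*((16 + 5)*16) = -840 + (2*10²*(64 + 10²))*((16 + 5)*16) = -840 + (2*100*(64 + 100))*(21*16) = -840 + (2*100*164)*336 = -840 + 32800*336 = -840 + 11020800 = 11019960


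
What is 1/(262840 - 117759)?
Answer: 1/145081 ≈ 6.8927e-6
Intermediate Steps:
1/(262840 - 117759) = 1/145081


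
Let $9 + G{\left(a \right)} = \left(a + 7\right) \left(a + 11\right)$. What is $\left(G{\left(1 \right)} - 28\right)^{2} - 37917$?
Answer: $-34436$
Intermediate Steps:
$G{\left(a \right)} = -9 + \left(7 + a\right) \left(11 + a\right)$ ($G{\left(a \right)} = -9 + \left(a + 7\right) \left(a + 11\right) = -9 + \left(7 + a\right) \left(11 + a\right)$)
$\left(G{\left(1 \right)} - 28\right)^{2} - 37917 = \left(\left(68 + 1^{2} + 18 \cdot 1\right) - 28\right)^{2} - 37917 = \left(\left(68 + 1 + 18\right) - 28\right)^{2} - 37917 = \left(87 - 28\right)^{2} - 37917 = 59^{2} - 37917 = 3481 - 37917 = -34436$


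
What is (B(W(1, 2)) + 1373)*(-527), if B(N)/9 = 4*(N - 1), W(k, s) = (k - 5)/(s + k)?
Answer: -679303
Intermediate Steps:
W(k, s) = (-5 + k)/(k + s)
B(N) = -36 + 36*N (B(N) = 9*(4*(N - 1)) = 9*(4*(-1 + N)) = 9*(-4 + 4*N) = -36 + 36*N)
(B(W(1, 2)) + 1373)*(-527) = ((-36 + 36*((-5 + 1)/(1 + 2))) + 1373)*(-527) = ((-36 + 36*(-4/3)) + 1373)*(-527) = ((-36 - 48) + 1373)*(-527) = (-84 + 1373)*(-527) = 1289*(-527) = -679303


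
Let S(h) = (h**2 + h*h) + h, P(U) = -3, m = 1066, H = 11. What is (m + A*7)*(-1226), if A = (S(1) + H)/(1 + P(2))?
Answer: -1246842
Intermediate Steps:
S(h) = h + 2*h**2 (S(h) = (h**2 + h**2) + h = 2*h**2 + h = h + 2*h**2)
A = -7 (A = (1*(1 + 2*1) + 11)/(1 - 3) = (1*(1 + 2) + 11)/(-2) = (1*3 + 11)*(-1/2) = (3 + 11)*(-1/2) = 14*(-1/2) = -7)
(m + A*7)*(-1226) = (1066 - 7*7)*(-1226) = (1066 - 49)*(-1226) = 1017*(-1226) = -1246842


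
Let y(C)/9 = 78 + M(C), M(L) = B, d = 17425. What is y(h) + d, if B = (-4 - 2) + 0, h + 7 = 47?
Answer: 18073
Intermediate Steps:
h = 40 (h = -7 + 47 = 40)
B = -6 (B = -6 + 0 = -6)
M(L) = -6
y(C) = 648 (y(C) = 9*(78 - 6) = 9*72 = 648)
y(h) + d = 648 + 17425 = 18073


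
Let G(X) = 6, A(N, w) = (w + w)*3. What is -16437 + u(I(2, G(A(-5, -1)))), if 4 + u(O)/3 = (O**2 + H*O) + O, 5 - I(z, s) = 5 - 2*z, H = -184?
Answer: -18597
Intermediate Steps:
A(N, w) = 6*w (A(N, w) = (2*w)*3 = 6*w)
I(z, s) = 2*z (I(z, s) = 5 - (5 - 2*z) = 5 + (-5 + 2*z) = 2*z)
u(O) = -12 - 549*O + 3*O**2 (u(O) = -12 + 3*((O**2 - 184*O) + O) = -12 + 3*(O**2 - 183*O) = -12 + (-549*O + 3*O**2) = -12 - 549*O + 3*O**2)
-16437 + u(I(2, G(A(-5, -1)))) = -16437 + (-12 - 1098*2 + 3*(2*2)**2) = -16437 + (-12 - 549*4 + 3*4**2) = -16437 + (-12 - 2196 + 3*16) = -16437 + (-12 - 2196 + 48) = -16437 - 2160 = -18597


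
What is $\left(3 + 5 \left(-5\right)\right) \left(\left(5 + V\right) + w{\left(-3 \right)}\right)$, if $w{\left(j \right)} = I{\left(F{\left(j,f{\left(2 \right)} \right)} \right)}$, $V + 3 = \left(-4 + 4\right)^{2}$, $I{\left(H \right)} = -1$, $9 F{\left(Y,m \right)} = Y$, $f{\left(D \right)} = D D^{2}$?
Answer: $-22$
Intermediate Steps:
$f{\left(D \right)} = D^{3}$
$F{\left(Y,m \right)} = \frac{Y}{9}$
$V = -3$ ($V = -3 + \left(-4 + 4\right)^{2} = -3 + 0^{2} = -3 + 0 = -3$)
$w{\left(j \right)} = -1$
$\left(3 + 5 \left(-5\right)\right) \left(\left(5 + V\right) + w{\left(-3 \right)}\right) = \left(3 + 5 \left(-5\right)\right) \left(\left(5 - 3\right) - 1\right) = \left(3 - 25\right) \left(2 - 1\right) = \left(-22\right) 1 = -22$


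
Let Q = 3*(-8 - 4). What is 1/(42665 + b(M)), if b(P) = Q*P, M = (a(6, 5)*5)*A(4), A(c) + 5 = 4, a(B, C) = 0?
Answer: 1/42665 ≈ 2.3438e-5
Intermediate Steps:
Q = -36 (Q = 3*(-12) = -36)
A(c) = -1 (A(c) = -5 + 4 = -1)
M = 0 (M = (0*5)*(-1) = 0*(-1) = 0)
b(P) = -36*P
1/(42665 + b(M)) = 1/(42665 - 36*0) = 1/(42665 + 0) = 1/42665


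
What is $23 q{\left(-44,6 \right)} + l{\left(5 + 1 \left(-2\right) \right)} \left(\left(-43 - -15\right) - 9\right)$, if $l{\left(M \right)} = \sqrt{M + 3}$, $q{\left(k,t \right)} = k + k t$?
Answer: $-7084 - 37 \sqrt{6} \approx -7174.6$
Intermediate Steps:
$l{\left(M \right)} = \sqrt{3 + M}$
$23 q{\left(-44,6 \right)} + l{\left(5 + 1 \left(-2\right) \right)} \left(\left(-43 - -15\right) - 9\right) = 23 \left(- 44 \left(1 + 6\right)\right) + \sqrt{3 + \left(5 + 1 \left(-2\right)\right)} \left(\left(-43 - -15\right) - 9\right) = 23 \left(\left(-44\right) 7\right) + \sqrt{3 + \left(5 - 2\right)} \left(\left(-43 + 15\right) - 9\right) = 23 \left(-308\right) + \sqrt{3 + 3} \left(-28 - 9\right) = -7084 + \sqrt{6} \left(-37\right) = -7084 - 37 \sqrt{6}$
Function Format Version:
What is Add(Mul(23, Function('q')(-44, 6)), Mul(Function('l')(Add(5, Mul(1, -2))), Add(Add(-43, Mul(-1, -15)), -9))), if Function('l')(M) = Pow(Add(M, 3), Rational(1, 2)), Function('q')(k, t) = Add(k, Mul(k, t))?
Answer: Add(-7084, Mul(-37, Pow(6, Rational(1, 2)))) ≈ -7174.6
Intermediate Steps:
Function('l')(M) = Pow(Add(3, M), Rational(1, 2))
Add(Mul(23, Function('q')(-44, 6)), Mul(Function('l')(Add(5, Mul(1, -2))), Add(Add(-43, Mul(-1, -15)), -9))) = Add(Mul(23, Mul(-44, Add(1, 6))), Mul(Pow(Add(3, Add(5, Mul(1, -2))), Rational(1, 2)), Add(Add(-43, Mul(-1, -15)), -9))) = Add(Mul(23, Mul(-44, 7)), Mul(Pow(Add(3, Add(5, -2)), Rational(1, 2)), Add(Add(-43, 15), -9))) = Add(Mul(23, -308), Mul(Pow(Add(3, 3), Rational(1, 2)), Add(-28, -9))) = Add(-7084, Mul(Pow(6, Rational(1, 2)), -37)) = Add(-7084, Mul(-37, Pow(6, Rational(1, 2))))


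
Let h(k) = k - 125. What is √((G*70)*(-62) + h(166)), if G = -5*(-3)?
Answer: I*√65059 ≈ 255.07*I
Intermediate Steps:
G = 15
h(k) = -125 + k
√((G*70)*(-62) + h(166)) = √((15*70)*(-62) + (-125 + 166)) = √(1050*(-62) + 41) = √(-65100 + 41) = √(-65059) = I*√65059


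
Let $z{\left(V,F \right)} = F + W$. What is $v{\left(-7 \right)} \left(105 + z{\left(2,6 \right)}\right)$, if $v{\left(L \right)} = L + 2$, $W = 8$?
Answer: $-595$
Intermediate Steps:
$v{\left(L \right)} = 2 + L$
$z{\left(V,F \right)} = 8 + F$ ($z{\left(V,F \right)} = F + 8 = 8 + F$)
$v{\left(-7 \right)} \left(105 + z{\left(2,6 \right)}\right) = \left(2 - 7\right) \left(105 + \left(8 + 6\right)\right) = - 5 \left(105 + 14\right) = \left(-5\right) 119 = -595$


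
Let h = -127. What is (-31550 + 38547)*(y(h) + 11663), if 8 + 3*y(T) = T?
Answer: 81291146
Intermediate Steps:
y(T) = -8/3 + T/3
(-31550 + 38547)*(y(h) + 11663) = (-31550 + 38547)*((-8/3 + (⅓)*(-127)) + 11663) = 6997*((-8/3 - 127/3) + 11663) = 6997*(-45 + 11663) = 6997*11618 = 81291146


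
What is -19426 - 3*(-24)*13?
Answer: -18490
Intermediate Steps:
-19426 - 3*(-24)*13 = -19426 + 72*13 = -19426 + 936 = -18490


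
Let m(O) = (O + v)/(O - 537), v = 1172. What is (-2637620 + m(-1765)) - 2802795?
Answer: -12523834737/2302 ≈ -5.4404e+6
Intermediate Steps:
m(O) = (1172 + O)/(-537 + O) (m(O) = (O + 1172)/(O - 537) = (1172 + O)/(-537 + O))
(-2637620 + m(-1765)) - 2802795 = (-2637620 + (1172 - 1765)/(-537 - 1765)) - 2802795 = (-2637620 - 593/(-2302)) - 2802795 = (-2637620 - 1/2302*(-593)) - 2802795 = (-2637620 + 593/2302) - 2802795 = -6071800647/2302 - 2802795 = -12523834737/2302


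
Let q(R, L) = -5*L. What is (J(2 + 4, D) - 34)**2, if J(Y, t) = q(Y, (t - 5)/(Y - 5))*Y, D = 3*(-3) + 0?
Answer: 148996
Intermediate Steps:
D = -9 (D = -9 + 0 = -9)
J(Y, t) = -5*Y*(-5 + t)/(-5 + Y) (J(Y, t) = (-5*(t - 5)/(Y - 5))*Y = (-5*(-5 + t)/(-5 + Y))*Y = -5*Y*(-5 + t)/(-5 + Y))
(J(2 + 4, D) - 34)**2 = (5*(2 + 4)*(5 - 1*(-9))/(-5 + (2 + 4)) - 34)**2 = (5*6*(5 + 9)/(-5 + 6) - 34)**2 = (5*6*14/1 - 34)**2 = (5*6*1*14 - 34)**2 = (420 - 34)**2 = 386**2 = 148996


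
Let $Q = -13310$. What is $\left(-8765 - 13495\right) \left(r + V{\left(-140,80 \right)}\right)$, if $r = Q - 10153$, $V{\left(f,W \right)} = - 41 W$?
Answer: $595299180$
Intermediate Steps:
$r = -23463$ ($r = -13310 - 10153 = -23463$)
$\left(-8765 - 13495\right) \left(r + V{\left(-140,80 \right)}\right) = \left(-8765 - 13495\right) \left(-23463 - 3280\right) = - 22260 \left(-23463 - 3280\right) = \left(-22260\right) \left(-26743\right) = 595299180$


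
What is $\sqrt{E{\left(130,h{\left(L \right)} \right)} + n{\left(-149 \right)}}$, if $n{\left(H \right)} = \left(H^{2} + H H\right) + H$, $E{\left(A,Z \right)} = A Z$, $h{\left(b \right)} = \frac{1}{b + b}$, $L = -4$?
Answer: $\frac{\sqrt{176947}}{2} \approx 210.33$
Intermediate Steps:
$h{\left(b \right)} = \frac{1}{2 b}$
$n{\left(H \right)} = H + 2 H^{2}$ ($n{\left(H \right)} = \left(H^{2} + H^{2}\right) + H = 2 H^{2} + H = H + 2 H^{2}$)
$\sqrt{E{\left(130,h{\left(L \right)} \right)} + n{\left(-149 \right)}} = \sqrt{130 \frac{1}{2 \left(-4\right)} - 149 \left(1 + 2 \left(-149\right)\right)} = \sqrt{130 \cdot \frac{1}{2} \left(- \frac{1}{4}\right) - 149 \left(1 - 298\right)} = \sqrt{130 \left(- \frac{1}{8}\right) - -44253} = \sqrt{- \frac{65}{4} + 44253} = \sqrt{\frac{176947}{4}} = \frac{\sqrt{176947}}{2}$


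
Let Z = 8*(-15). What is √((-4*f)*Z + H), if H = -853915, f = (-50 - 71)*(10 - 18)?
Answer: 5*I*√15571 ≈ 623.92*I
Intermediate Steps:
f = 968 (f = -121*(-8) = 968)
Z = -120
√((-4*f)*Z + H) = √(-4*968*(-120) - 853915) = √(-3872*(-120) - 853915) = √(464640 - 853915) = √(-389275) = 5*I*√15571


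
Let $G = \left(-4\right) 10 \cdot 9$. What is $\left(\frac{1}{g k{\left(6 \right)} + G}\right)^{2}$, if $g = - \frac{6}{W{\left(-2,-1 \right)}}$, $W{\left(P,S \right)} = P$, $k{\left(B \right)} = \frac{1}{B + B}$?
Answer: $\frac{16}{2070721} \approx 7.7268 \cdot 10^{-6}$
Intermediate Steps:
$G = -360$ ($G = \left(-40\right) 9 = -360$)
$k{\left(B \right)} = \frac{1}{2 B}$
$g = 3$ ($g = - \frac{6}{-2} = \left(-6\right) \left(- \frac{1}{2}\right) = 3$)
$\left(\frac{1}{g k{\left(6 \right)} + G}\right)^{2} = \left(\frac{1}{3 \frac{1}{2 \cdot 6} - 360}\right)^{2} = \left(\frac{1}{3 \cdot \frac{1}{2} \cdot \frac{1}{6} - 360}\right)^{2} = \left(\frac{1}{3 \cdot \frac{1}{12} - 360}\right)^{2} = \left(\frac{1}{\frac{1}{4} - 360}\right)^{2} = \left(\frac{1}{- \frac{1439}{4}}\right)^{2} = \left(- \frac{4}{1439}\right)^{2} = \frac{16}{2070721}$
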